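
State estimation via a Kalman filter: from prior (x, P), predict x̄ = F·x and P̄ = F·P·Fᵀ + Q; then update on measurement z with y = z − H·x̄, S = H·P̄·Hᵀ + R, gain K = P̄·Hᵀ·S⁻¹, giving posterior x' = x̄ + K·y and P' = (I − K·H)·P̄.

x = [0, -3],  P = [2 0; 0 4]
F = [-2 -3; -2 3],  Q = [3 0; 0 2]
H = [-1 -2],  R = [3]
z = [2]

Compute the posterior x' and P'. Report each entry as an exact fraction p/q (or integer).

x̄ = F·x = [9, -9]
P̄ = F·P·Fᵀ + Q = [47 -28; -28 46]
y = z − H·x̄ = [-7]
S = H·P̄·Hᵀ + R = [122]
K = P̄·Hᵀ·S⁻¹ = [9/122; -32/61]
x' = x̄ + K·y = [1035/122, -325/61]
P' = (I − K·H)·P̄ = [5653/122 -1420/61; -1420/61 758/61]

x' = [1035/122, -325/61]
P' = [5653/122 -1420/61; -1420/61 758/61]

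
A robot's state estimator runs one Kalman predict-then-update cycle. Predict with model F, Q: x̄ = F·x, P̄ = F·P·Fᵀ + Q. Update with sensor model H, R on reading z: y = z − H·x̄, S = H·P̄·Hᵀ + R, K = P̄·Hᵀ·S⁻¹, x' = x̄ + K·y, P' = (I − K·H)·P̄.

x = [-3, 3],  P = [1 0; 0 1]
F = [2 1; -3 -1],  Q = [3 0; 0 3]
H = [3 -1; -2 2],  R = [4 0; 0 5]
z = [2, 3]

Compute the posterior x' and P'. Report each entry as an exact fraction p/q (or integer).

x̄ = F·x = [-3, 6]
P̄ = F·P·Fᵀ + Q = [8 -7; -7 13]
y = z − H·x̄ = [17, -15]
S = H·P̄·Hᵀ + R = [131 -130; -130 145]
K = P̄·Hᵀ·S⁻¹ = [119/419 20/419; 54/419 164/419]
x' = x̄ + K·y = [466/419, 972/419]
P' = (I − K·H)·P̄ = [263/419 313/419; 313/419 723/419]

x' = [466/419, 972/419]
P' = [263/419 313/419; 313/419 723/419]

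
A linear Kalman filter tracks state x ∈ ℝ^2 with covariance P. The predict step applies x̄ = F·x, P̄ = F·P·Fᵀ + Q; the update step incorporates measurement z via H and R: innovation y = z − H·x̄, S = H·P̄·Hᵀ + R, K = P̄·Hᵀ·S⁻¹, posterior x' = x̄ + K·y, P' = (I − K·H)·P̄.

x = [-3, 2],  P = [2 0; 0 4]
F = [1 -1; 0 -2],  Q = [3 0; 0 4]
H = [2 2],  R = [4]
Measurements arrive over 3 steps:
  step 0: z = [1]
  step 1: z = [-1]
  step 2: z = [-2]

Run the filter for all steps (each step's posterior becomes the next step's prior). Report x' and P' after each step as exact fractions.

step 0: x̄ = F·x = [-5, -4]
step 0: P̄ = F·P·Fᵀ + Q = [9 8; 8 20]
step 0: y = z − H·x̄ = [19]
step 0: S = H·P̄·Hᵀ + R = [184]
step 0: K = P̄·Hᵀ·S⁻¹ = [17/92; 7/23]
step 0: x' = x̄ + K·y = [-137/92, 41/23]
step 0: P' = (I − K·H)·P̄ = [125/46 -54/23; -54/23 68/23]
step 1: x̄ = F·x = [-301/92, -82/23]
step 1: P̄ = F·P·Fᵀ + Q = [615/46 244/23; 244/23 364/23]
step 1: y = z − H·x̄ = [583/46]
step 1: S = H·P̄·Hᵀ + R = [4730/23]
step 1: K = P̄·Hᵀ·S⁻¹ = [1103/4730; 608/2365]
step 1: x' = x̄ + K·y = [-68/215, -66/215]
step 1: P' = (I − K·H)·P̄ = [5171/2365 -4068/2365; -4068/2365 5284/2365]
step 2: x̄ = F·x = [-2/215, 132/215]
step 2: P̄ = F·P·Fᵀ + Q = [25686/2365 18704/2365; 18704/2365 30596/2365]
step 2: y = z − H·x̄ = [-138/43]
step 2: S = H·P̄·Hᵀ + R = [76844/473]
step 2: K = P̄·Hᵀ·S⁻¹ = [4439/19211; 4930/19211]
step 2: x' = x̄ + K·y = [-72124/96055, -20136/96055]
step 2: P' = (I − K·H)·P̄ = [210062/96055 -165672/96055; -165672/96055 214972/96055]

step 0: x' = [-137/92, 41/23], P' = [125/46 -54/23; -54/23 68/23]
step 1: x' = [-68/215, -66/215], P' = [5171/2365 -4068/2365; -4068/2365 5284/2365]
step 2: x' = [-72124/96055, -20136/96055], P' = [210062/96055 -165672/96055; -165672/96055 214972/96055]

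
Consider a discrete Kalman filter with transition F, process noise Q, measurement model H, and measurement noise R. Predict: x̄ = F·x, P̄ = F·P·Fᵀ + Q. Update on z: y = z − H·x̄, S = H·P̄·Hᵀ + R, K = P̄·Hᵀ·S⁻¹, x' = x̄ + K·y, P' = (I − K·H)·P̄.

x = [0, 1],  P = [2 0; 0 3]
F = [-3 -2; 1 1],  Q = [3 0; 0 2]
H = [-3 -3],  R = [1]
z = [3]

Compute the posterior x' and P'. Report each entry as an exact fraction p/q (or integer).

x̄ = F·x = [-2, 1]
P̄ = F·P·Fᵀ + Q = [33 -12; -12 7]
y = z − H·x̄ = [0]
S = H·P̄·Hᵀ + R = [145]
K = P̄·Hᵀ·S⁻¹ = [-63/145; 3/29]
x' = x̄ + K·y = [-2, 1]
P' = (I − K·H)·P̄ = [816/145 -159/29; -159/29 158/29]

x' = [-2, 1]
P' = [816/145 -159/29; -159/29 158/29]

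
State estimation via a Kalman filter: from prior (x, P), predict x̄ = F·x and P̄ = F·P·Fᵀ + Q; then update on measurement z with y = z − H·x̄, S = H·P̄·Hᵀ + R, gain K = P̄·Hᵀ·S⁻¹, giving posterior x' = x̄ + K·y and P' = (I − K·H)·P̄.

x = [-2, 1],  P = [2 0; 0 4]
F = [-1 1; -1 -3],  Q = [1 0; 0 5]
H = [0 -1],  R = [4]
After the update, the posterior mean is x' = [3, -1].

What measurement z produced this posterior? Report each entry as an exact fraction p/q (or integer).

z = [1]

x̄ = F·x = [3, -1]
P̄ = F·P·Fᵀ + Q = [7 -10; -10 43]
S = H·P̄·Hᵀ + R = [47]
K = P̄·Hᵀ·S⁻¹ = [10/47; -43/47]
x' − x̄ = [0, 0] = K·y
y = (KᵀK)⁻¹·Kᵀ·(x' − x̄) = [0]
z = y + H·x̄ = [0] + [1] = [1]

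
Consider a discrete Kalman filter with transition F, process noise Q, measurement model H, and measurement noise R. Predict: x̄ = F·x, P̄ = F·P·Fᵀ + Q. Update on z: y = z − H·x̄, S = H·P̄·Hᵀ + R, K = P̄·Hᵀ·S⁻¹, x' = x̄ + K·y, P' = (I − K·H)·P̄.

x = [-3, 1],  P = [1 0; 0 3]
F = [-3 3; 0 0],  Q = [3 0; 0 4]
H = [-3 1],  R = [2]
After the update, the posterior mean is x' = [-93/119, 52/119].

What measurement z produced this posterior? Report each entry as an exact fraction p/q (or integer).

z = [3]

x̄ = F·x = [12, 0]
P̄ = F·P·Fᵀ + Q = [39 0; 0 4]
S = H·P̄·Hᵀ + R = [357]
K = P̄·Hᵀ·S⁻¹ = [-39/119; 4/357]
x' − x̄ = [-1521/119, 52/119] = K·y
y = (KᵀK)⁻¹·Kᵀ·(x' − x̄) = [39]
z = y + H·x̄ = [39] + [-36] = [3]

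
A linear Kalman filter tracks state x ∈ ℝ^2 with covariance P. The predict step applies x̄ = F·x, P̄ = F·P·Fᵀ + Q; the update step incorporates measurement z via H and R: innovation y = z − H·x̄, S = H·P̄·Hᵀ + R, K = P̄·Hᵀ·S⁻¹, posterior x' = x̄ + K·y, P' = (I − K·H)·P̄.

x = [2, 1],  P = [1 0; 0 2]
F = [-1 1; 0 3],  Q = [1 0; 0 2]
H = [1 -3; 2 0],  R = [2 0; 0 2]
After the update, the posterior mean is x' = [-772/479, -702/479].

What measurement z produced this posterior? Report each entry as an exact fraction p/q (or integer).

z = [3, -3]

x̄ = F·x = [-1, 3]
P̄ = F·P·Fᵀ + Q = [4 6; 6 20]
S = H·P̄·Hᵀ + R = [150 -28; -28 18]
K = P̄·Hᵀ·S⁻¹ = [-7/479 202/479; -159/479 72/479]
x' − x̄ = [-293/479, -2139/479] = K·y
y = (KᵀK)⁻¹·Kᵀ·(x' − x̄) = [13, -1]
z = y + H·x̄ = [13, -1] + [-10, -2] = [3, -3]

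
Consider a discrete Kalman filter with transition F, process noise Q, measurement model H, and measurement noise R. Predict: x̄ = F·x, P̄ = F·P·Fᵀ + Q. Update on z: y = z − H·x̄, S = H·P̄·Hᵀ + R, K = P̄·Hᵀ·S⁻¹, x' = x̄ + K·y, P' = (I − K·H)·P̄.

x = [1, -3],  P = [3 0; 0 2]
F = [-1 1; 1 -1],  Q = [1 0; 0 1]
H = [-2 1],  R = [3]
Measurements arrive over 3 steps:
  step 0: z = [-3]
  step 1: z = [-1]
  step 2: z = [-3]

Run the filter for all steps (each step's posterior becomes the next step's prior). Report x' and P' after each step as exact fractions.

step 0: x' = [43/53, -28/53], P' = [29/53 7/53; 7/53 62/53]
step 1: x' = [195/1117, 71/1117], P' = [597/1117 183/1117; 183/1117 1218/1117]
step 2: x' = [19495/21977, -15772/21977], P' = [11713/21977 3683/21977; 3683/21977 23758/21977]

step 0: x̄ = F·x = [-4, 4]
step 0: P̄ = F·P·Fᵀ + Q = [6 -5; -5 6]
step 0: y = z − H·x̄ = [-15]
step 0: S = H·P̄·Hᵀ + R = [53]
step 0: K = P̄·Hᵀ·S⁻¹ = [-17/53; 16/53]
step 0: x' = x̄ + K·y = [43/53, -28/53]
step 0: P' = (I − K·H)·P̄ = [29/53 7/53; 7/53 62/53]
step 1: x̄ = F·x = [-71/53, 71/53]
step 1: P̄ = F·P·Fᵀ + Q = [130/53 -77/53; -77/53 130/53]
step 1: y = z − H·x̄ = [-266/53]
step 1: S = H·P̄·Hᵀ + R = [1117/53]
step 1: K = P̄·Hᵀ·S⁻¹ = [-337/1117; 284/1117]
step 1: x' = x̄ + K·y = [195/1117, 71/1117]
step 1: P' = (I − K·H)·P̄ = [597/1117 183/1117; 183/1117 1218/1117]
step 2: x̄ = F·x = [-124/1117, 124/1117]
step 2: P̄ = F·P·Fᵀ + Q = [2566/1117 -1449/1117; -1449/1117 2566/1117]
step 2: y = z − H·x̄ = [-3723/1117]
step 2: S = H·P̄·Hᵀ + R = [21977/1117]
step 2: K = P̄·Hᵀ·S⁻¹ = [-6581/21977; 5464/21977]
step 2: x' = x̄ + K·y = [19495/21977, -15772/21977]
step 2: P' = (I − K·H)·P̄ = [11713/21977 3683/21977; 3683/21977 23758/21977]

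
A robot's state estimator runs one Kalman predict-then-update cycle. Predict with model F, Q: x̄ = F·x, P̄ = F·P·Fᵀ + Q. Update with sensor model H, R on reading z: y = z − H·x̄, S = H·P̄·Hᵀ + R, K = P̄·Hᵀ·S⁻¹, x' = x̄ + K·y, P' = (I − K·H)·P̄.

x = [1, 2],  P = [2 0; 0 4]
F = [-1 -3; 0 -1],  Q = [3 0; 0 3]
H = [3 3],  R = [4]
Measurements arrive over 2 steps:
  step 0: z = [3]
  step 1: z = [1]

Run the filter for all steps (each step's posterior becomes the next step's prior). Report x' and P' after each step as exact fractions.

step 0: x̄ = F·x = [-7, -2]
step 0: P̄ = F·P·Fᵀ + Q = [41 12; 12 7]
step 0: y = z − H·x̄ = [30]
step 0: S = H·P̄·Hᵀ + R = [652]
step 0: K = P̄·Hᵀ·S⁻¹ = [159/652; 57/652]
step 0: x' = x̄ + K·y = [103/326, 203/326]
step 0: P' = (I − K·H)·P̄ = [1451/652 -1239/652; -1239/652 1315/652]
step 1: x̄ = F·x = [-356/163, -203/326]
step 1: P̄ = F·P·Fᵀ + Q = [1952/163 1353/326; 1353/326 3271/652]
step 1: y = z − H·x̄ = [3071/326]
step 1: S = H·P̄·Hᵀ + R = [151027/652]
step 1: K = P̄·Hᵀ·S⁻¹ = [31542/151027; 17931/151027]
step 1: x' = x̄ + K·y = [-32717/151027, 74870/151027]
step 1: P' = (I − K·H)·P̄ = [282701/151027 -240645/151027; -240645/151027 264553/151027]

step 0: x' = [103/326, 203/326], P' = [1451/652 -1239/652; -1239/652 1315/652]
step 1: x' = [-32717/151027, 74870/151027], P' = [282701/151027 -240645/151027; -240645/151027 264553/151027]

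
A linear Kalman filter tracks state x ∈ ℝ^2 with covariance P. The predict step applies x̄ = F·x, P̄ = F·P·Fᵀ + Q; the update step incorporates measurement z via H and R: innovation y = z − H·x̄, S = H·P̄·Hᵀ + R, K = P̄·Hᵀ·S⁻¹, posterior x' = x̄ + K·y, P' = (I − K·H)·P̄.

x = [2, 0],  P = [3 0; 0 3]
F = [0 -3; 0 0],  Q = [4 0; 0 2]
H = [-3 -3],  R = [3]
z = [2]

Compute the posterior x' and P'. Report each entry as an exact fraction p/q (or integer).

x̄ = F·x = [0, 0]
P̄ = F·P·Fᵀ + Q = [31 0; 0 2]
y = z − H·x̄ = [2]
S = H·P̄·Hᵀ + R = [300]
K = P̄·Hᵀ·S⁻¹ = [-31/100; -1/50]
x' = x̄ + K·y = [-31/50, -1/25]
P' = (I − K·H)·P̄ = [217/100 -93/50; -93/50 47/25]

x' = [-31/50, -1/25]
P' = [217/100 -93/50; -93/50 47/25]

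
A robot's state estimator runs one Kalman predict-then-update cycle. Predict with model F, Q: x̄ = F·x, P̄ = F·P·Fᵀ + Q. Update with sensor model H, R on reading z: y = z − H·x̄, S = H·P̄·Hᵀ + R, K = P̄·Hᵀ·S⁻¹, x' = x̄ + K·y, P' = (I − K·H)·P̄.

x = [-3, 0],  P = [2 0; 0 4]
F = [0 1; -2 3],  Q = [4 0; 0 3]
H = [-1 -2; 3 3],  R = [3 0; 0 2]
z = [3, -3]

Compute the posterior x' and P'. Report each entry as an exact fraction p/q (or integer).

x' = [-2652/4715, -549/943]
P' = [8168/4715 -1424/943; -1424/943 1402/943]

x̄ = F·x = [0, 6]
P̄ = F·P·Fᵀ + Q = [8 12; 12 47]
y = z − H·x̄ = [15, -21]
S = H·P̄·Hᵀ + R = [247 -414; -414 713]
K = P̄·Hᵀ·S⁻¹ = [88/205 1572/4715; -20/41 -33/943]
x' = x̄ + K·y = [-2652/4715, -549/943]
P' = (I − K·H)·P̄ = [8168/4715 -1424/943; -1424/943 1402/943]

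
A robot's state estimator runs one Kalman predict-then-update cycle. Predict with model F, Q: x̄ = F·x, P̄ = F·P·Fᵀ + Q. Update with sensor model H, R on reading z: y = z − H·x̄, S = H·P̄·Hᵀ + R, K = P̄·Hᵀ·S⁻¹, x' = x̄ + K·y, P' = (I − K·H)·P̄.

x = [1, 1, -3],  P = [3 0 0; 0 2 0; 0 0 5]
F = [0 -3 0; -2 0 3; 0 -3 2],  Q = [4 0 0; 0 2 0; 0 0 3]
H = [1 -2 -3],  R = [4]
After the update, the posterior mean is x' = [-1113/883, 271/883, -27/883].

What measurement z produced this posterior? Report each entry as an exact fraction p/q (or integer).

z = [-2]

x̄ = F·x = [-3, -11, -9]
P̄ = F·P·Fᵀ + Q = [22 0 18; 0 59 30; 18 30 41]
S = H·P̄·Hᵀ + R = [883]
K = P̄·Hᵀ·S⁻¹ = [-32/883; -208/883; -165/883]
x' − x̄ = [1536/883, 9984/883, 7920/883] = K·y
y = (KᵀK)⁻¹·Kᵀ·(x' − x̄) = [-48]
z = y + H·x̄ = [-48] + [46] = [-2]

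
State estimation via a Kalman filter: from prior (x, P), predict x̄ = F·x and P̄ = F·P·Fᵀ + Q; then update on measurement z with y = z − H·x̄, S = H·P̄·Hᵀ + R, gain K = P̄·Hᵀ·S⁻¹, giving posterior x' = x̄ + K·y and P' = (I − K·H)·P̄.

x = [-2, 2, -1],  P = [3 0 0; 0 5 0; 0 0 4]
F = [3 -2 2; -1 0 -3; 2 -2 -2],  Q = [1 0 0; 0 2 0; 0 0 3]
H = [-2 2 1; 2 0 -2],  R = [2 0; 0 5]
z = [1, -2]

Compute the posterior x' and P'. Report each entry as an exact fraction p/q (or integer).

x̄ = F·x = [-12, 5, -6]
P̄ = F·P·Fᵀ + Q = [64 -33 22; -33 41 18; 22 18 51]
y = z − H·x̄ = [-27, 10]
S = H·P̄·Hᵀ + R = [721 -430; -430 289]
K = P̄·Hᵀ·S⁻¹ = [-13588/23469 -13396/23469; 4114/23469 -2162/23469; -4171/7823 -7776/7823]
x' = x̄ + K·y = [-48712/23469, -15353/23469, -12081/7823]
P' = (I − K·H)·P̄ = [290144/23469 114739/23469 107878/7823; 114739/23469 58781/23469 40048/7823; 107878/7823 40048/7823 127318/7823]

x' = [-48712/23469, -15353/23469, -12081/7823]
P' = [290144/23469 114739/23469 107878/7823; 114739/23469 58781/23469 40048/7823; 107878/7823 40048/7823 127318/7823]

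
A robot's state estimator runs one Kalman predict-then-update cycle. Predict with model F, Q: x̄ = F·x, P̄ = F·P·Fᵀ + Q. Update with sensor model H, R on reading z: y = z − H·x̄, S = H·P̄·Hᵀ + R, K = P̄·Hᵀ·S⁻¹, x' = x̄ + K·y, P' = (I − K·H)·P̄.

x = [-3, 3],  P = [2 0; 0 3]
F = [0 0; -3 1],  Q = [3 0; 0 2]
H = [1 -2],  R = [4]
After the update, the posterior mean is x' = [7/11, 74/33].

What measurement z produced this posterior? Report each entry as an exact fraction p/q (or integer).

z = [-3]

x̄ = F·x = [0, 12]
P̄ = F·P·Fᵀ + Q = [3 0; 0 23]
S = H·P̄·Hᵀ + R = [99]
K = P̄·Hᵀ·S⁻¹ = [1/33; -46/99]
x' − x̄ = [7/11, -322/33] = K·y
y = (KᵀK)⁻¹·Kᵀ·(x' − x̄) = [21]
z = y + H·x̄ = [21] + [-24] = [-3]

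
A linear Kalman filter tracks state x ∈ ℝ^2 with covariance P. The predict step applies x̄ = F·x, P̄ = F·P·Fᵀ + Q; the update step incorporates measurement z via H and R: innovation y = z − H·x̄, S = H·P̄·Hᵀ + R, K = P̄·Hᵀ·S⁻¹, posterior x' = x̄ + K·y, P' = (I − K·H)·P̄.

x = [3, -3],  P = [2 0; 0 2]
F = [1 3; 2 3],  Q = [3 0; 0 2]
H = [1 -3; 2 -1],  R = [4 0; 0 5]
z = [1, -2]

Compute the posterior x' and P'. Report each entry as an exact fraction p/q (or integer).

x' = [-9676/4863, -4721/4863]
P' = [8300/4863 4120/4863; 4120/4863 3920/4863]

x̄ = F·x = [-6, -3]
P̄ = F·P·Fᵀ + Q = [23 22; 22 28]
y = z − H·x̄ = [-2, 7]
S = H·P̄·Hᵀ + R = [147 -24; -24 37]
K = P̄·Hᵀ·S⁻¹ = [-1015/4863 832/1621; -1910/4863 288/1621]
x' = x̄ + K·y = [-9676/4863, -4721/4863]
P' = (I − K·H)·P̄ = [8300/4863 4120/4863; 4120/4863 3920/4863]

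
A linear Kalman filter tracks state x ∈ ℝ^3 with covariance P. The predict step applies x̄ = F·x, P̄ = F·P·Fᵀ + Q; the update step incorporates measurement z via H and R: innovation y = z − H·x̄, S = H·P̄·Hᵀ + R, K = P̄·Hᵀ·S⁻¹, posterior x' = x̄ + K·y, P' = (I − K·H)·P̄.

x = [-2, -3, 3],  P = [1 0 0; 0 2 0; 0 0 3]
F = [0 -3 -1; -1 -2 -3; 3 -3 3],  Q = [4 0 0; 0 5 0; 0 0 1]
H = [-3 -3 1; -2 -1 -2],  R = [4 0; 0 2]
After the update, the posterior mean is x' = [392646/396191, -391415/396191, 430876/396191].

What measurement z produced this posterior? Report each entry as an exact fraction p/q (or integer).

z = [1, -3]

x̄ = F·x = [6, -1, 12]
P̄ = F·P·Fᵀ + Q = [25 21 9; 21 41 -18; 9 -18 55]
S = H·P̄·Hᵀ + R = [1085 298; 298 447]
K = P̄·Hᵀ·S⁻¹ = [-209/2659 -58123/396191; -518/2659 9797/396191; 466/2659 -143786/396191]
x' − x̄ = [-1984500/396191, 4776/396191, -4323416/396191] = K·y
y = (KᵀK)⁻¹·Kᵀ·(x' − x̄) = [4, 32]
z = y + H·x̄ = [4, 32] + [-3, -35] = [1, -3]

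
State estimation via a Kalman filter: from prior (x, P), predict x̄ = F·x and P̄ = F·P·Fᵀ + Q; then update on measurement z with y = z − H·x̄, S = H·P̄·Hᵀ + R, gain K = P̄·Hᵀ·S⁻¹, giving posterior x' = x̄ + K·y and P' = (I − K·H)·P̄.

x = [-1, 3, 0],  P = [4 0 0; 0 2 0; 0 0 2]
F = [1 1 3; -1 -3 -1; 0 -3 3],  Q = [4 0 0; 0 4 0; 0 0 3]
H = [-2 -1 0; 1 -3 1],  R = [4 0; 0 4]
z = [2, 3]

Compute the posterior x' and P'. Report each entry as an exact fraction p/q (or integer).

x' = [183/457, -2889/914, -6075/914]
P' = [1288/1371 -802/1371 -938/457; -802/1371 3169/1371 2879/457; -938/457 2879/457 9411/457]

x̄ = F·x = [2, -8, -9]
P̄ = F·P·Fᵀ + Q = [28 -16 12; -16 28 12; 12 12 39]
y = z − H·x̄ = [-2, -14]
S = H·P̄·Hᵀ + R = [80 -88; -88 371]
K = P̄·Hᵀ·S⁻¹ = [-887/2742 220/1371; -1565/5484 -418/1371; -1003/1828 -41/457]
x' = x̄ + K·y = [183/457, -2889/914, -6075/914]
P' = (I − K·H)·P̄ = [1288/1371 -802/1371 -938/457; -802/1371 3169/1371 2879/457; -938/457 2879/457 9411/457]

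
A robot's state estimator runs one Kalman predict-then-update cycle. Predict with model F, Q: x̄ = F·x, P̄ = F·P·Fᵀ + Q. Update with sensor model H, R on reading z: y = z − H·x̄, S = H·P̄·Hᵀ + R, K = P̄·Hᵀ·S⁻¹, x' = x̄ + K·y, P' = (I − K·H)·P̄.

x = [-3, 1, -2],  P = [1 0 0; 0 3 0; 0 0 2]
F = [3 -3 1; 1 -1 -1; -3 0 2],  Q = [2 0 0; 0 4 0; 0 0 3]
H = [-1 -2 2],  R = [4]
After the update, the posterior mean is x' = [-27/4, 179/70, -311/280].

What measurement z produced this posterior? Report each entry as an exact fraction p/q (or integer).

x̄ = F·x = [-14, -2, 5]
P̄ = F·P·Fᵀ + Q = [40 10 -5; 10 10 -7; -5 -7 20]
S = H·P̄·Hᵀ + R = [280]
K = P̄·Hᵀ·S⁻¹ = [-1/4; -11/70; 59/280]
x' − x̄ = [29/4, 319/70, -1711/280] = K·y
y = (KᵀK)⁻¹·Kᵀ·(x' − x̄) = [-29]
z = y + H·x̄ = [-29] + [28] = [-1]

z = [-1]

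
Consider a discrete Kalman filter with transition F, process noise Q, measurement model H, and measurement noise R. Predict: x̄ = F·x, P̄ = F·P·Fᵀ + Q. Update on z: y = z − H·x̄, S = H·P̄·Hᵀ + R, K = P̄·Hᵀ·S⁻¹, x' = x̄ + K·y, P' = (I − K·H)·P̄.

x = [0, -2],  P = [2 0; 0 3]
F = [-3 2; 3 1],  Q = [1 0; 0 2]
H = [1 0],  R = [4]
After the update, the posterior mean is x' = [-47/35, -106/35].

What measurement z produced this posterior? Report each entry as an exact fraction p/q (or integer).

z = [-1]

x̄ = F·x = [-4, -2]
P̄ = F·P·Fᵀ + Q = [31 -12; -12 23]
S = H·P̄·Hᵀ + R = [35]
K = P̄·Hᵀ·S⁻¹ = [31/35; -12/35]
x' − x̄ = [93/35, -36/35] = K·y
y = (KᵀK)⁻¹·Kᵀ·(x' − x̄) = [3]
z = y + H·x̄ = [3] + [-4] = [-1]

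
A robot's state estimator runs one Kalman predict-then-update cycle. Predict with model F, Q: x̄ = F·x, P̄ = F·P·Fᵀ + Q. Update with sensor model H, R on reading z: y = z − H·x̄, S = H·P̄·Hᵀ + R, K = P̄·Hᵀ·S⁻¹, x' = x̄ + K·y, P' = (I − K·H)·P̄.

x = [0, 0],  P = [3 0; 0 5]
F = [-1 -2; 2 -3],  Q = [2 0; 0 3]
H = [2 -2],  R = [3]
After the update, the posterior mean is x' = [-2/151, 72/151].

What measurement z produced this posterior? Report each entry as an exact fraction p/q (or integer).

z = [-1]

x̄ = F·x = [0, 0]
P̄ = F·P·Fᵀ + Q = [25 24; 24 60]
S = H·P̄·Hᵀ + R = [151]
K = P̄·Hᵀ·S⁻¹ = [2/151; -72/151]
x' − x̄ = [-2/151, 72/151] = K·y
y = (KᵀK)⁻¹·Kᵀ·(x' − x̄) = [-1]
z = y + H·x̄ = [-1] + [0] = [-1]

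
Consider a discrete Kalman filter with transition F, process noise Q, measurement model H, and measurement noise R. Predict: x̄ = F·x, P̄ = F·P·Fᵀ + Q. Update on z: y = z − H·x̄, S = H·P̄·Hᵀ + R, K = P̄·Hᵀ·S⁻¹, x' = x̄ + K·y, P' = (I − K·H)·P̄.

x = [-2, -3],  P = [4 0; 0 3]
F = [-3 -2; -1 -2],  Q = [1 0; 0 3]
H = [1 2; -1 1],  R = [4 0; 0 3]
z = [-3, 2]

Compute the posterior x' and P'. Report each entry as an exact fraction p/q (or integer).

x̄ = F·x = [12, 8]
P̄ = F·P·Fᵀ + Q = [49 24; 24 19]
y = z − H·x̄ = [-31, 6]
S = H·P̄·Hᵀ + R = [225 -35; -35 23]
K = P̄·Hᵀ·S⁻¹ = [678/1975 -223/395; 1251/3950 209/790]
x' = x̄ + K·y = [-4008/1975, -911/3950]
P' = (I − K·H)·P̄ = [3134/1975 -211/1975; -211/1975 2713/3950]

x' = [-4008/1975, -911/3950]
P' = [3134/1975 -211/1975; -211/1975 2713/3950]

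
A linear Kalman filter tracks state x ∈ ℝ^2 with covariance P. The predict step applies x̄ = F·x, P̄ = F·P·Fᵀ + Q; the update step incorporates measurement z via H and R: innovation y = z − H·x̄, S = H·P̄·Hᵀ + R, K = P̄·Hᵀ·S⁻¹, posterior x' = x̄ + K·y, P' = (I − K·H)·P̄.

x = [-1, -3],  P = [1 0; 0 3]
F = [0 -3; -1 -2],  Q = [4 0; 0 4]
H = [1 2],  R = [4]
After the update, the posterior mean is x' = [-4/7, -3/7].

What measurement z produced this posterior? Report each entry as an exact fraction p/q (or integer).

z = [-2]

x̄ = F·x = [9, 7]
P̄ = F·P·Fᵀ + Q = [31 18; 18 17]
S = H·P̄·Hᵀ + R = [175]
K = P̄·Hᵀ·S⁻¹ = [67/175; 52/175]
x' − x̄ = [-67/7, -52/7] = K·y
y = (KᵀK)⁻¹·Kᵀ·(x' − x̄) = [-25]
z = y + H·x̄ = [-25] + [23] = [-2]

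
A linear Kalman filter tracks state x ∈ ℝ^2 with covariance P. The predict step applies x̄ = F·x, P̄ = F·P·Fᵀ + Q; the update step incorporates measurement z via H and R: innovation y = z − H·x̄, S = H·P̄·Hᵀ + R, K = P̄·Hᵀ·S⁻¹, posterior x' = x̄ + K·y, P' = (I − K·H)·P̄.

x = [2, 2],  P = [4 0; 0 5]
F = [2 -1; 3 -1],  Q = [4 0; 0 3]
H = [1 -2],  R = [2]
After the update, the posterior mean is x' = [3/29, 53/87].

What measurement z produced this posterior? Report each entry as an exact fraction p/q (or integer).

x̄ = F·x = [2, 4]
P̄ = F·P·Fᵀ + Q = [25 29; 29 44]
S = H·P̄·Hᵀ + R = [87]
K = P̄·Hᵀ·S⁻¹ = [-11/29; -59/87]
x' − x̄ = [-55/29, -295/87] = K·y
y = (KᵀK)⁻¹·Kᵀ·(x' − x̄) = [5]
z = y + H·x̄ = [5] + [-6] = [-1]

z = [-1]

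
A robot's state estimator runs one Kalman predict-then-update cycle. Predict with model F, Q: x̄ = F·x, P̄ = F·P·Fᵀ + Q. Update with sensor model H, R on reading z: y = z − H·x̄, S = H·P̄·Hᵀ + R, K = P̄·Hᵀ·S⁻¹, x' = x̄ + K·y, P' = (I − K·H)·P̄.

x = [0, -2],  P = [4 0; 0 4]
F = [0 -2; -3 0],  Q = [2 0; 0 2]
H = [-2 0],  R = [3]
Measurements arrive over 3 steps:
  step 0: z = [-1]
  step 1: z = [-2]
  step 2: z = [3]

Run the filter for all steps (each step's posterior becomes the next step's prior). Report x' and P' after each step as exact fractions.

step 0: x' = [16/25, 0], P' = [18/25 0; 0 38]
step 1: x' = [616/619, -48/25], P' = [462/619 0; 0 212/25]
step 2: x' = [-5100/3667, -1848/619], P' = [2694/3667 0; 0 5396/619]

step 0: x̄ = F·x = [4, 0]
step 0: P̄ = F·P·Fᵀ + Q = [18 0; 0 38]
step 0: y = z − H·x̄ = [7]
step 0: S = H·P̄·Hᵀ + R = [75]
step 0: K = P̄·Hᵀ·S⁻¹ = [-12/25; 0]
step 0: x' = x̄ + K·y = [16/25, 0]
step 0: P' = (I − K·H)·P̄ = [18/25 0; 0 38]
step 1: x̄ = F·x = [0, -48/25]
step 1: P̄ = F·P·Fᵀ + Q = [154 0; 0 212/25]
step 1: y = z − H·x̄ = [-2]
step 1: S = H·P̄·Hᵀ + R = [619]
step 1: K = P̄·Hᵀ·S⁻¹ = [-308/619; 0]
step 1: x' = x̄ + K·y = [616/619, -48/25]
step 1: P' = (I − K·H)·P̄ = [462/619 0; 0 212/25]
step 2: x̄ = F·x = [96/25, -1848/619]
step 2: P̄ = F·P·Fᵀ + Q = [898/25 0; 0 5396/619]
step 2: y = z − H·x̄ = [267/25]
step 2: S = H·P̄·Hᵀ + R = [3667/25]
step 2: K = P̄·Hᵀ·S⁻¹ = [-1796/3667; 0]
step 2: x' = x̄ + K·y = [-5100/3667, -1848/619]
step 2: P' = (I − K·H)·P̄ = [2694/3667 0; 0 5396/619]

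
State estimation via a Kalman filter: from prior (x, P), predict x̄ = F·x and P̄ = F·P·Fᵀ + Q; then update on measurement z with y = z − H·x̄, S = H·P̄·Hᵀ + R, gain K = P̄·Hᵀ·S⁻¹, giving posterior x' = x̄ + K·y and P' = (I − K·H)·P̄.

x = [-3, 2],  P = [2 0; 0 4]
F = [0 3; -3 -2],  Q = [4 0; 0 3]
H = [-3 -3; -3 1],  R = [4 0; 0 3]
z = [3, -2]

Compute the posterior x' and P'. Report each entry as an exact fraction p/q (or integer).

x̄ = F·x = [6, 5]
P̄ = F·P·Fᵀ + Q = [40 -24; -24 37]
y = z − H·x̄ = [36, 11]
S = H·P̄·Hᵀ + R = [265 105; 105 544]
K = P̄·Hᵀ·S⁻¹ = [-10992/133135 -6624/26627; -32661/133135 6596/26627]
x' = x̄ + K·y = [38778/133135, -147341/133135]
P' = (I − K·H)·P̄ = [28504/133135 -13848/133135; -13848/133135 57396/133135]

x' = [38778/133135, -147341/133135]
P' = [28504/133135 -13848/133135; -13848/133135 57396/133135]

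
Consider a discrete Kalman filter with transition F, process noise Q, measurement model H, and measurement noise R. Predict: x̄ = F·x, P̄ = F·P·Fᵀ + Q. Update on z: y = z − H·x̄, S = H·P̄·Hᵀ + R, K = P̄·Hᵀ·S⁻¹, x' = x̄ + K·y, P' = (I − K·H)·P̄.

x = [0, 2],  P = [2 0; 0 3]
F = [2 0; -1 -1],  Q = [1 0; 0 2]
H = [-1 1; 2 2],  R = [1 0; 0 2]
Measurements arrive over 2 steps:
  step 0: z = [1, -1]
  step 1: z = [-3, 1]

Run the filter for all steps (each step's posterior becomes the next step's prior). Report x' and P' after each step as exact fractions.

step 0: x̄ = F·x = [0, -2]
step 0: P̄ = F·P·Fᵀ + Q = [9 -4; -4 7]
step 0: y = z − H·x̄ = [3, 3]
step 0: S = H·P̄·Hᵀ + R = [25 -4; -4 34]
step 0: K = P̄·Hᵀ·S⁻¹ = [-67/139 33/139; 199/417 97/417]
step 0: x' = x̄ + K·y = [-102/139, 18/139]
step 0: P' = (I − K·H)·P̄ = [50/139 -17/139; -17/139 148/417]
step 1: x̄ = F·x = [-204/139, 84/139]
step 1: P̄ = F·P·Fᵀ + Q = [339/139 -66/139; -66/139 1030/417]
step 1: y = z − H·x̄ = [-705/139, 379/139]
step 1: S = H·P̄·Hᵀ + R = [2860/417 26/417; 26/417 7438/417]
step 1: K = P̄·Hᵀ·S⁻¹ = [-3629/8502 145/654; 50/117 2/9]
step 1: x' = x̄ + K·y = [5534/4251, -112/117]
step 1: P' = (I − K·H)·P̄ = [919/2834 -4/39; -4/39 38/117]

step 0: x' = [-102/139, 18/139], P' = [50/139 -17/139; -17/139 148/417]
step 1: x' = [5534/4251, -112/117], P' = [919/2834 -4/39; -4/39 38/117]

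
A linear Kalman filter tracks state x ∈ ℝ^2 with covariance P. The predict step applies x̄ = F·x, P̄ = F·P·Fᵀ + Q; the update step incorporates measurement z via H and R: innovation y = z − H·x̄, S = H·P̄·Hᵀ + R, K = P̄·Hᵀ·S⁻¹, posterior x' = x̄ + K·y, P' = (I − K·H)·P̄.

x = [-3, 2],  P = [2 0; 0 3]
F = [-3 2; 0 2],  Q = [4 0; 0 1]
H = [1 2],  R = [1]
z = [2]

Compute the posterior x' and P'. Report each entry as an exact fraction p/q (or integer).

x' = [653/135, -182/135]
P' = [1226/135 -584/135; -584/135 311/135]

x̄ = F·x = [13, 4]
P̄ = F·P·Fᵀ + Q = [34 12; 12 13]
y = z − H·x̄ = [-19]
S = H·P̄·Hᵀ + R = [135]
K = P̄·Hᵀ·S⁻¹ = [58/135; 38/135]
x' = x̄ + K·y = [653/135, -182/135]
P' = (I − K·H)·P̄ = [1226/135 -584/135; -584/135 311/135]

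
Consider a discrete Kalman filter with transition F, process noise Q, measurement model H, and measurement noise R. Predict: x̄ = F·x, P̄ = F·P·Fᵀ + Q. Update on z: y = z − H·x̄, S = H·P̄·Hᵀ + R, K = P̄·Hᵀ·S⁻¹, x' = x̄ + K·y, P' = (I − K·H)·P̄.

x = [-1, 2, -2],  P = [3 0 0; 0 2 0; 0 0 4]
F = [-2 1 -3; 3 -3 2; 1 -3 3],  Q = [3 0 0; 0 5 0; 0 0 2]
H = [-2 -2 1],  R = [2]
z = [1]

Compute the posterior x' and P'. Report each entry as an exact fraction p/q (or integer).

x̄ = F·x = [10, -13, -13]
P̄ = F·P·Fᵀ + Q = [53 -48 -48; -48 66 51; -48 51 59]
y = z − H·x̄ = [8]
S = H·P̄·Hᵀ + R = [141]
K = P̄·Hᵀ·S⁻¹ = [-58/141; 5/47; 53/141]
x' = x̄ + K·y = [946/141, -571/47, -1409/141]
P' = (I − K·H)·P̄ = [4109/141 -1966/47 -3694/141; -1966/47 3027/47 2132/47; -3694/141 2132/47 5510/141]

x' = [946/141, -571/47, -1409/141]
P' = [4109/141 -1966/47 -3694/141; -1966/47 3027/47 2132/47; -3694/141 2132/47 5510/141]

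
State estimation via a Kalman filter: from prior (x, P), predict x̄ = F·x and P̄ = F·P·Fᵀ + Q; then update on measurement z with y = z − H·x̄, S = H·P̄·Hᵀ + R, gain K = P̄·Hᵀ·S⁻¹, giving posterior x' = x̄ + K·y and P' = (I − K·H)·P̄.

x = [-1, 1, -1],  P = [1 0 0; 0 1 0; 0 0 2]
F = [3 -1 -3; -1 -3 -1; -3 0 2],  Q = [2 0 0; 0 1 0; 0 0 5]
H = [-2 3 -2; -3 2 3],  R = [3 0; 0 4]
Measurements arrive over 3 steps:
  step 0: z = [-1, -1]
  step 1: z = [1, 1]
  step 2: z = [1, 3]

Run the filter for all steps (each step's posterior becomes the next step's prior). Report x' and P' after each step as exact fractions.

step 0: x' = [2675/79951, -29202/79951, -3726/79951], P' = [410430/79951 374379/79951 142044/79951; 374379/79951 361395/79951 132453/79951; 142044/79951 132453/79951 70962/79951]
step 1: x' = [3293914355/7102323508, 2914266843/3551161754, 1669877897/7102323508], P' = [11752582949/3551161754 5378288334/1775580877 4209039535/3551161754; 5378288334/1775580877 5370771428/1775580877 1993935660/1775580877; 4209039535/3551161754 1993935660/1775580877 2475555317/3551161754]
step 2: x' = [-40602496150383/51590350528871, -42710800707655/825445608461936, 104377342274809/412722804230968], P' = [171605751467814/51590350528871 157060625961447/51590350528871 61428399911772/51590350528871; 157060625961447/51590350528871 1254105136747949/412722804230968 232738751636025/206361402115484; 61428399911772/51590350528871 232738751636025/206361402115484 72102342781545/103180701057742]

step 0: x̄ = F·x = [-1, -1, 1]
step 0: P̄ = F·P·Fᵀ + Q = [30 6 -21; 6 13 -1; -21 -1 22]
step 0: y = z − H·x̄ = [2, -5]
step 0: S = H·P̄·Hᵀ + R = [100 43; 43 818]
step 0: K = P̄·Hᵀ·S⁻¹ = [6063/79951 -14100/79951; 23507/79951 -747/79951; -9551/79951 12915/79951]
step 0: x' = x̄ + K·y = [2675/79951, -29202/79951, -3726/79951]
step 0: P' = (I − K·H)·P̄ = [410430/79951 374379/79951 142044/79951; 374379/79951 361395/79951 132453/79951; 142044/79951 132453/79951 70962/79951]
step 1: x̄ = F·x = [48405/79951, 88657/79951, -15477/79951]
step 1: P̄ = F·P·Fᵀ + Q = [845477/79951 -1604721/79951 -1130751/79951; -1604721/79951 7138978/79951 3806103/79951; -1130751/79951 3806103/79951 2672945/79951]
step 1: y = z − H·x̄ = [-120164/79951, 94283/79951]
step 1: S = H·P̄·Hᵀ + R = [43101751/79951 71760948/79951; 71760948/79951 145824920/79951]
step 1: K = P̄·Hᵀ·S⁻¹ = [57747506/1775580877 -79819779/1014617644; 455955432/1775580877 42034631/507308822; -234262624/1775580877 198234999/1014617644]
step 1: x' = x̄ + K·y = [3293914355/7102323508, 2914266843/3551161754, 1669877897/7102323508]
step 1: P' = (I − K·H)·P̄ = [11752582949/3551161754 5378288334/1775580877 4209039535/3551161754; 5378288334/1775580877 5370771428/1775580877 1993935660/1775580877; 4209039535/3551161754 1993935660/1775580877 2475555317/3551161754]
step 2: x̄ = F·x = [-239106078/1775580877, -11224696655/3551161754, -6541987271/7102323508]
step 2: P̄ = F·P·Fᵀ + Q = [14761083520/1775580877 -20890177236/1775580877 -16598499027/1775580877; -20890177236/1775580877 105668976361/1775580877 53698819920/1775580877; -16598499027/1775580877 53698819920/1775580877 82922802159/3551161754]
step 2: y = z − H·x̄ = [2123345724/253654411, 11851778003/1014617644]
step 2: S = H·P̄·Hᵀ + R = [93535109122/253654411 144839765211/253654411; 144839765211/253654411 608463296773/507308822]
step 2: K = P̄·Hᵀ·S⁻¹ = [243503577389/7370050075553 -586100098044/7370050075553; 15161447062695/58960400604424 2414067147095/29480200302212; -3886681691061/29480200302212 2874120732501/14740100151106]
step 2: x' = x̄ + K·y = [-40602496150383/51590350528871, -42710800707655/825445608461936, 104377342274809/412722804230968]
step 2: P' = (I − K·H)·P̄ = [171605751467814/51590350528871 157060625961447/51590350528871 61428399911772/51590350528871; 157060625961447/51590350528871 1254105136747949/412722804230968 232738751636025/206361402115484; 61428399911772/51590350528871 232738751636025/206361402115484 72102342781545/103180701057742]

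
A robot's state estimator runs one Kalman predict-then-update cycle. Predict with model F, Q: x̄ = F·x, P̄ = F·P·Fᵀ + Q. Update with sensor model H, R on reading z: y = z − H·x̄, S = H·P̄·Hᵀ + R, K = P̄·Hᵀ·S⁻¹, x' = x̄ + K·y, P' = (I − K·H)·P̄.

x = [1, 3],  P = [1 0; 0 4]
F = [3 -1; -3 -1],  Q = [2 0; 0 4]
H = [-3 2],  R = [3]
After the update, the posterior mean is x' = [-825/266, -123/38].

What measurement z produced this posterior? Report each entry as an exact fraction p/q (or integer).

z = [3]

x̄ = F·x = [0, -6]
P̄ = F·P·Fᵀ + Q = [15 -5; -5 17]
S = H·P̄·Hᵀ + R = [266]
K = P̄·Hᵀ·S⁻¹ = [-55/266; 7/38]
x' − x̄ = [-825/266, 105/38] = K·y
y = (KᵀK)⁻¹·Kᵀ·(x' − x̄) = [15]
z = y + H·x̄ = [15] + [-12] = [3]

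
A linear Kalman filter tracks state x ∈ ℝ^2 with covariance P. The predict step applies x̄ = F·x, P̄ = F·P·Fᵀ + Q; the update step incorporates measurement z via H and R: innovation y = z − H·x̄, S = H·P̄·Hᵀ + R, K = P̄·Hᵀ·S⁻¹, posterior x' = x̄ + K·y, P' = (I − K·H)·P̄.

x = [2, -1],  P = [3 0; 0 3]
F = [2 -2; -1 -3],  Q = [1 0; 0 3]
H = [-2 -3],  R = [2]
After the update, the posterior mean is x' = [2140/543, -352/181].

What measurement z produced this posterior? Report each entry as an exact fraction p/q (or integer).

x̄ = F·x = [6, 1]
P̄ = F·P·Fᵀ + Q = [25 12; 12 33]
S = H·P̄·Hᵀ + R = [543]
K = P̄·Hᵀ·S⁻¹ = [-86/543; -41/181]
x' − x̄ = [-1118/543, -533/181] = K·y
y = (KᵀK)⁻¹·Kᵀ·(x' − x̄) = [13]
z = y + H·x̄ = [13] + [-15] = [-2]

z = [-2]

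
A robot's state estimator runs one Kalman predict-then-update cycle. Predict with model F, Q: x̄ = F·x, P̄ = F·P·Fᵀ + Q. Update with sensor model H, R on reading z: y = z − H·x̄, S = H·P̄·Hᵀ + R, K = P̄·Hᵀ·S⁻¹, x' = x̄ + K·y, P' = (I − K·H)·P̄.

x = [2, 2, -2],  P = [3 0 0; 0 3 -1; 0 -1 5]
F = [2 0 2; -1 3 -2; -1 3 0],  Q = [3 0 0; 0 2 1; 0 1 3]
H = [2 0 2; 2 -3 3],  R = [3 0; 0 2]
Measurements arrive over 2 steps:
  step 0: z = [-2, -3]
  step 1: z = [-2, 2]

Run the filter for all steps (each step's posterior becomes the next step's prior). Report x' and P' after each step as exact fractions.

step 0: x̄ = F·x = [0, 8, 4]
step 0: P̄ = F·P·Fᵀ + Q = [35 -32 -12; -32 64 37; -12 37 33]
step 0: y = z − H·x̄ = [-10, 9]
step 0: S = H·P̄·Hᵀ + R = [179 188; 188 589]
step 0: K = P̄·Hᵀ·S⁻¹ = [2654/70087 14622/70087; 33150/70087 -27835/70087; 31506/70087 -14340/70087]
step 0: x' = x̄ + K·y = [105058/70087, -21319/70087, -163772/70087]
step 0: P' = (I − K·H)·P̄ = [430101/70087 -149134/70087 -426120/70087; -149134/70087 117993/70087 198859/70087; -426120/70087 198859/70087 473379/70087]
step 1: x̄ = F·x = [-117428/70087, 158529/70087, -169015/70087]
step 1: P̄ = F·P·Fᵀ + Q = [415221/70087 101352/70087 290388/70087; 101352/70087 329744/70087 411535/70087; 290388/70087 411535/70087 2597103/70087]
step 1: y = z − H·x̄ = [432712/70087, 1357662/70087]
step 1: S = H·P̄·Hᵀ + R = [14582661/70087 17070060/70087; 17070060/70087 23003483/70087]
step 1: K = P̄·Hᵀ·S⁻¹ = [40933254/209573083 -17642730/209573083; 227541106/628719249 -52201163/209573083; 52351546/209573083 26177760/209573083]
step 1: x' = x̄ + K·y = [-440171528/209573083, -206666075/628719249, 324920421/209573083]
step 1: P' = (I − K·H)·P̄ = [769186833/209573083 -183233910/209573083 -707786952/209573083; -183233910/209573083 628947895/628719249 297004463/209573083; -707786952/209573083 297004463/209573083 786314271/209573083]

step 0: x' = [105058/70087, -21319/70087, -163772/70087], P' = [430101/70087 -149134/70087 -426120/70087; -149134/70087 117993/70087 198859/70087; -426120/70087 198859/70087 473379/70087]
step 1: x' = [-440171528/209573083, -206666075/628719249, 324920421/209573083], P' = [769186833/209573083 -183233910/209573083 -707786952/209573083; -183233910/209573083 628947895/628719249 297004463/209573083; -707786952/209573083 297004463/209573083 786314271/209573083]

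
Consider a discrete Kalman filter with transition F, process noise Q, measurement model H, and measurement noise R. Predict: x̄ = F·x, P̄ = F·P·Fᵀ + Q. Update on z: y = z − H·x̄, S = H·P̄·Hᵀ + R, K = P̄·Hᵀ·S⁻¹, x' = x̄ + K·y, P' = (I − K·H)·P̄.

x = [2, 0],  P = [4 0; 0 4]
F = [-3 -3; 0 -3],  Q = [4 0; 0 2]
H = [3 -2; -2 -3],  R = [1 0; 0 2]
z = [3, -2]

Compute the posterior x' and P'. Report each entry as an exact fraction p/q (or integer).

x̄ = F·x = [-6, 0]
P̄ = F·P·Fᵀ + Q = [76 36; 36 38]
y = z − H·x̄ = [21, -14]
S = H·P̄·Hᵀ + R = [405 -408; -408 1080]
K = P̄·Hᵀ·S⁻¹ = [2600/11289 -1157/7526; -574/3763 -10379/45156]
x' = x̄ + K·y = [3721/3763, 329/22578]
P' = (I − K·H)·P̄ = [378/3763 401/11289; 401/11289 975/7526]

x' = [3721/3763, 329/22578]
P' = [378/3763 401/11289; 401/11289 975/7526]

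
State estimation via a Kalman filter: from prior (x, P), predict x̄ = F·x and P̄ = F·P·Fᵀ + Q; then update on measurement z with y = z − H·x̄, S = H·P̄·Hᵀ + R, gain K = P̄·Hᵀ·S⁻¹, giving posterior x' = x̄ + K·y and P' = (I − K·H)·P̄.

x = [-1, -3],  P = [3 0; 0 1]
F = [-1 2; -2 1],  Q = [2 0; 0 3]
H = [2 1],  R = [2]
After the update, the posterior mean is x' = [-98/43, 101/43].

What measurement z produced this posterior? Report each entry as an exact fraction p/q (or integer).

x̄ = F·x = [-5, -1]
P̄ = F·P·Fᵀ + Q = [9 8; 8 16]
S = H·P̄·Hᵀ + R = [86]
K = P̄·Hᵀ·S⁻¹ = [13/43; 16/43]
x' − x̄ = [117/43, 144/43] = K·y
y = (KᵀK)⁻¹·Kᵀ·(x' − x̄) = [9]
z = y + H·x̄ = [9] + [-11] = [-2]

z = [-2]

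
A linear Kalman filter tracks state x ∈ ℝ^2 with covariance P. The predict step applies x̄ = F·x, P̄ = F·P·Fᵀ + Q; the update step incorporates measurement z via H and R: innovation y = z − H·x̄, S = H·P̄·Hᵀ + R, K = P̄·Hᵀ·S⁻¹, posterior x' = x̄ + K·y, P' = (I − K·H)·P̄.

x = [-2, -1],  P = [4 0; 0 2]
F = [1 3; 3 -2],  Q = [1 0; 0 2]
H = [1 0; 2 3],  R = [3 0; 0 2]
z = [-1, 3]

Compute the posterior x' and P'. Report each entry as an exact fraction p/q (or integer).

x̄ = F·x = [-5, -4]
P̄ = F·P·Fᵀ + Q = [23 0; 0 46]
y = z − H·x̄ = [4, 25]
S = H·P̄·Hᵀ + R = [26 46; 46 508]
K = P̄·Hᵀ·S⁻¹ = [2392/2773 69/5546; -1587/2773 897/2773]
x' = x̄ + K·y = [-6869/5546, 4985/2773]
P' = (I − K·H)·P̄ = [7176/2773 -4761/2773; -4761/2773 3772/2773]

x' = [-6869/5546, 4985/2773]
P' = [7176/2773 -4761/2773; -4761/2773 3772/2773]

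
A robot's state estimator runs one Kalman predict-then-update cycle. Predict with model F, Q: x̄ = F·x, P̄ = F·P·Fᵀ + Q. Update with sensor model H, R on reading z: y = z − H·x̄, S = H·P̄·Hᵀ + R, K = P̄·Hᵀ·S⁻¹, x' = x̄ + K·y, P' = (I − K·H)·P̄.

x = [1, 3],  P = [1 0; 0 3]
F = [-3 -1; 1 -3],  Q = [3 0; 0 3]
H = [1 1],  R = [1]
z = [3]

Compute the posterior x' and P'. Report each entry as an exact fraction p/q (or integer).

x̄ = F·x = [-6, -8]
P̄ = F·P·Fᵀ + Q = [15 6; 6 31]
y = z − H·x̄ = [17]
S = H·P̄·Hᵀ + R = [59]
K = P̄·Hᵀ·S⁻¹ = [21/59; 37/59]
x' = x̄ + K·y = [3/59, 157/59]
P' = (I − K·H)·P̄ = [444/59 -423/59; -423/59 460/59]

x' = [3/59, 157/59]
P' = [444/59 -423/59; -423/59 460/59]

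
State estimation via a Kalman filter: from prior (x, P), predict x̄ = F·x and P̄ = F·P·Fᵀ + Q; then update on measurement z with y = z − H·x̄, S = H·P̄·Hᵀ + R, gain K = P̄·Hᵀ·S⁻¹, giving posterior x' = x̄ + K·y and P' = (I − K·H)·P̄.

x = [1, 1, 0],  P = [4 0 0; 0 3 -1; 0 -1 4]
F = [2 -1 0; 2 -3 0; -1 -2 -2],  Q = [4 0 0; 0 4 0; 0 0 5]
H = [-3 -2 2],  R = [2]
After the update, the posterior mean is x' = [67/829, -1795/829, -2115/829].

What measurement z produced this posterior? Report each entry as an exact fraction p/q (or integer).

z = [-1]

x̄ = F·x = [1, -1, -3]
P̄ = F·P·Fᵀ + Q = [23 25 -4; 25 47 4; -4 4 29]
S = H·P̄·Hᵀ + R = [829]
K = P̄·Hᵀ·S⁻¹ = [-127/829; -161/829; 62/829]
x' − x̄ = [-762/829, -966/829, 372/829] = K·y
y = (KᵀK)⁻¹·Kᵀ·(x' − x̄) = [6]
z = y + H·x̄ = [6] + [-7] = [-1]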